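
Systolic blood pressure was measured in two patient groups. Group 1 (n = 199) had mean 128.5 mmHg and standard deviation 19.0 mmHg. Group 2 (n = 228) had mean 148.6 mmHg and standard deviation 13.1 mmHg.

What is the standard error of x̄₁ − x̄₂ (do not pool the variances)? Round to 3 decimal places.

SE₁ = s₁/√n₁ = 19.0/√199 = 1.3469; SE₂ = 13.1/√228 = 0.8676.
Independent samples, unequal variances: SE_diff = √(SE₁² + SE₂²) = √(1.81413961 + 0.75272976) = 1.6021.

1.602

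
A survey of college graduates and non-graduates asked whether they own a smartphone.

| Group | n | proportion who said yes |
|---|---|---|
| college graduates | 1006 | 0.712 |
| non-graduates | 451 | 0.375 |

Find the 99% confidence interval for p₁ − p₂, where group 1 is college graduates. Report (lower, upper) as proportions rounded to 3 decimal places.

SE₁ = √(p̂₁(1−p̂₁)/n₁) = √(0.7120·0.2880/1006) = 0.01428; SE₂ = √(0.3750·0.6250/451) = 0.02280.
Independent samples: SE of the difference = √(SE₁² + SE₂²) = √(0.0002039184 + 0.00051984) = 0.02690.
z* for 99% confidence is 2.576, so the margin of error is 2.576 × 0.02690 = 0.06929.
Point estimate p̂₁ − p̂₂ = 0.7120 − 0.3750 = 0.3370.
0.3370 ± 0.06929 → (0.268, 0.406).

(0.268, 0.406)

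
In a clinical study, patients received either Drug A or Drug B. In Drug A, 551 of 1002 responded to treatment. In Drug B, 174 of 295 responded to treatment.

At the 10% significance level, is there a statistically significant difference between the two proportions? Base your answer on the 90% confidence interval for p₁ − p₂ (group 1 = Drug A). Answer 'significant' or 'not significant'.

Sample proportions: 551/1002 = 0.5499, 174/295 = 0.5898.
Each SE is √(p̂(1−p̂)/n): √(0.5499·0.4501/1002) = 0.01572 and √(0.5898·0.4102/295) = 0.02864.
SE(p̂₁ − p̂₂) = √(SE₁² + SE₂²) = √(0.0002471184 + 0.0008202496) = 0.03267, since the two samples are independent.
At 90% confidence z* = 1.645; margin = 1.645 × 0.03267 = 0.05374.
The difference is 0.5499 − 0.5898 = -0.0399, so the interval is -0.0399 ± 0.05374 = (-0.09364, 0.01384).
The interval (-0.09364, 0.01384) contains 0, so the difference is not significant.

not significant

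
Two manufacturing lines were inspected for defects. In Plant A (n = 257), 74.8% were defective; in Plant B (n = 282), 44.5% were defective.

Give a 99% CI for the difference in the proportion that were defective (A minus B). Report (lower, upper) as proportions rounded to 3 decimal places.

Each SE is √(p̂(1−p̂)/n): √(0.7480·0.2520/257) = 0.02708 and √(0.4450·0.5550/282) = 0.02959.
SE(p̂₁ − p̂₂) = √(SE₁² + SE₂²) = √(0.0007333264 + 0.0008755681) = 0.04011, since the two samples are independent.
At 99% confidence z* = 2.576; margin = 2.576 × 0.04011 = 0.10332.
The difference is 0.7480 − 0.4450 = 0.3030, so the interval is 0.3030 ± 0.10332 = (0.200, 0.406).

(0.200, 0.406)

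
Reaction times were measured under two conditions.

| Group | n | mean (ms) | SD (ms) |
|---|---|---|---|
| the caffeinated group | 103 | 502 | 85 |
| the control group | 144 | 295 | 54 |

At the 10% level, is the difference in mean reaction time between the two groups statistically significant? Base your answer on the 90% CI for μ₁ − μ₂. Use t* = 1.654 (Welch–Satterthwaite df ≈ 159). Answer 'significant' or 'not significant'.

Per-group SEs: s₁/√n₁ = 85/√103 = 8.3753, s₂/√n₂ = 54/√144 = 4.5000.
Unpooled SE of the difference: √(70.14565009 + 20.25) = 9.5077.
Margin of error = t* · SE = 1.654 × 9.5077 = 15.7257.
x̄₁ − x̄₂ = 502 − 295 = 207.0000.
CI: 207.0000 ± 15.7257 = (191.2743, 222.7257).
The interval (191.2743, 222.7257) does not contain 0, so the difference is significant.

significant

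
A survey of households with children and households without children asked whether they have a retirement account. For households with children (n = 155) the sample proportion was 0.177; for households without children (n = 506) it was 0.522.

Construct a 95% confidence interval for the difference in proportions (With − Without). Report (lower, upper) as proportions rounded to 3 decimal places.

SE₁ = √(p̂₁(1−p̂₁)/n₁) = √(0.1770·0.8230/155) = 0.03066; SE₂ = √(0.5220·0.4780/506) = 0.02221.
Independent samples: SE of the difference = √(SE₁² + SE₂²) = √(0.0009400356 + 0.0004932841) = 0.03786.
z* for 95% confidence is 1.960, so the margin of error is 1.960 × 0.03786 = 0.07421.
Point estimate p̂₁ − p̂₂ = 0.1770 − 0.5220 = -0.3450.
-0.3450 ± 0.07421 → (-0.419, -0.271).

(-0.419, -0.271)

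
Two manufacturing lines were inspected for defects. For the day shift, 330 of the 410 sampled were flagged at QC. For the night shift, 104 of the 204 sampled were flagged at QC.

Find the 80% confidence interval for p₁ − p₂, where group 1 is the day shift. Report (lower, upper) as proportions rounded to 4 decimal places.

(0.2437, 0.3465)

p̂₁ = 330/410 = 0.8049 and p̂₂ = 104/204 = 0.5098.
SE₁ = √(p̂₁(1−p̂₁)/n₁) = √(0.8049·0.1951/410) = 0.01957; SE₂ = √(0.5098·0.4902/204) = 0.03500.
Independent samples: SE of the difference = √(SE₁² + SE₂²) = √(0.0003829849 + 0.001225) = 0.04010.
z* for 80% confidence is 1.282, so the margin of error is 1.282 × 0.04010 = 0.05141.
Point estimate p̂₁ − p̂₂ = 0.8049 − 0.5098 = 0.2951.
0.2951 ± 0.05141 → (0.2437, 0.3465).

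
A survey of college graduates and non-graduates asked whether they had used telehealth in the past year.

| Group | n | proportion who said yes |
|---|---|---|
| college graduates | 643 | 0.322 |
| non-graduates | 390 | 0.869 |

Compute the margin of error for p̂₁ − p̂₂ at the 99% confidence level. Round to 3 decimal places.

0.065

The two standard errors are √(0.3220×0.6780/643) = 0.01843 and √(0.8690×0.1310/390) = 0.01708.
Because the samples are independent, SE_diff = √(0.01843² + 0.01708²) = 0.02513.
Using z* = 2.576 for 99%, ME = 2.576 × 0.02513 = 0.06473.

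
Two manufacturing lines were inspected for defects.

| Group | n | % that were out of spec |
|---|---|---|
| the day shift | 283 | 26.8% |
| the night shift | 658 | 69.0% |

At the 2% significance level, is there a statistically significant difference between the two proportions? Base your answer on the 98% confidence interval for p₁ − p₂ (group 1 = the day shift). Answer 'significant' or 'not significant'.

The two standard errors are √(0.2680×0.7320/283) = 0.02633 and √(0.6900×0.3100/658) = 0.01803.
Because the samples are independent, SE_diff = √(0.02633² + 0.01803²) = 0.03191.
Using z* = 2.326 for 98%, ME = 2.326 × 0.03191 = 0.07422.
p̂₁ − p̂₂ = -0.4220; interval -0.4220 ± 0.07422 gives (-0.49622, -0.34778).
The interval (-0.49622, -0.34778) does not contain 0, so the difference is significant.

significant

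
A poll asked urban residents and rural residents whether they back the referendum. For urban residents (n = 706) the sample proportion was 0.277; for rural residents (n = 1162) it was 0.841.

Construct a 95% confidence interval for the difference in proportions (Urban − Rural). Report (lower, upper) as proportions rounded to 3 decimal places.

(-0.603, -0.525)

The two standard errors are √(0.2770×0.7230/706) = 0.01684 and √(0.8410×0.1590/1162) = 0.01073.
Because the samples are independent, SE_diff = √(0.01684² + 0.01073²) = 0.01997.
Using z* = 1.960 for 95%, ME = 1.960 × 0.01997 = 0.03914.
p̂₁ − p̂₂ = -0.5640; interval -0.5640 ± 0.03914 gives (-0.603, -0.525).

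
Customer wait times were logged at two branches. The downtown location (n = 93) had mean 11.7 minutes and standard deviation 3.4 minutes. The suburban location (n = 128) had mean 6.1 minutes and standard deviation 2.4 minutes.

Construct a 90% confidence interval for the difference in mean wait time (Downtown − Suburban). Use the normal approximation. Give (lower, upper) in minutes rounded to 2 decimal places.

(4.92, 6.28)

Standard errors of each mean: 3.4/√93 = 0.3526 and 2.4/√128 = 0.2121.
SE(x̄₁ − x̄₂) = √(0.3526² + 0.2121²) = 0.4115 for independent samples with unequal variances.
With z* = 1.645, the margin is 1.645 × 0.4115 = 0.6769.
x̄₁ − x̄₂ = 11.7 − 6.1 = 5.6000; the interval is 5.6000 ± 0.6769 = (4.92, 6.28).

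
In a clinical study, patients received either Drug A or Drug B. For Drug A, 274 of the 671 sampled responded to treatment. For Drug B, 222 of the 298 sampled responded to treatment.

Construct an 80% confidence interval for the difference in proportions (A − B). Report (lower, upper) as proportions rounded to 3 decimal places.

First, p̂₁ = 274/671 = 0.4083; p̂₂ = 222/298 = 0.7450.
The two standard errors are √(0.4083×0.5917/671) = 0.01897 and √(0.7450×0.2550/298) = 0.02525.
Because the samples are independent, SE_diff = √(0.01897² + 0.02525²) = 0.03158.
Using z* = 1.282 for 80%, ME = 1.282 × 0.03158 = 0.04049.
p̂₁ − p̂₂ = -0.3367; interval -0.3367 ± 0.04049 gives (-0.377, -0.296).

(-0.377, -0.296)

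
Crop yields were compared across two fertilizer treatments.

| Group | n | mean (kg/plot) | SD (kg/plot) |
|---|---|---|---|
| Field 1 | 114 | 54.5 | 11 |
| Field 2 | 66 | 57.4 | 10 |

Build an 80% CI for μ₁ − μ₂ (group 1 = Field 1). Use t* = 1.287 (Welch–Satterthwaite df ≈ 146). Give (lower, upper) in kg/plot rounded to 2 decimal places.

SE₁ = s₁/√n₁ = 11/√114 = 1.0302; SE₂ = 10/√66 = 1.2309.
Independent samples, unequal variances: SE_diff = √(SE₁² + SE₂²) = √(1.06131204 + 1.51511481) = 1.6051.
t* = 1.287, so margin of error = 1.287 × 1.6051 = 2.0658.
Difference in means = 54.5 − 57.4 = -2.9000.
-2.9000 ± 2.0658 → (-4.97, -0.83).

(-4.97, -0.83)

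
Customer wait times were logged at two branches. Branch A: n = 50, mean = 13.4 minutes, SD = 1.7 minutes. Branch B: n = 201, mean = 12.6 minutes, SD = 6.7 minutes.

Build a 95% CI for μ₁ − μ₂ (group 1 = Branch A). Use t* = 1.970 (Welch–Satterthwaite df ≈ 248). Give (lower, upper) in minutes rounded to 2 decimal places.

Standard errors of each mean: 1.7/√50 = 0.2404 and 6.7/√201 = 0.4726.
SE(x̄₁ − x̄₂) = √(0.2404² + 0.4726²) = 0.5302 for independent samples with unequal variances.
With t* = 1.970, the margin is 1.970 × 0.5302 = 1.0445.
x̄₁ − x̄₂ = 13.4 − 12.6 = 0.8000; the interval is 0.8000 ± 1.0445 = (-0.24, 1.84).

(-0.24, 1.84)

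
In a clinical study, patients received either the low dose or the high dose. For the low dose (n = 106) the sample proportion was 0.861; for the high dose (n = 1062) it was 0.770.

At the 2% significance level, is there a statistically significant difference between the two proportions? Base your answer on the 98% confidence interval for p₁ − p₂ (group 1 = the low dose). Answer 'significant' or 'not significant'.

significant

The two standard errors are √(0.8610×0.1390/106) = 0.03360 and √(0.7700×0.2300/1062) = 0.01291.
Because the samples are independent, SE_diff = √(0.03360² + 0.01291²) = 0.03599.
Using z* = 2.326 for 98%, ME = 2.326 × 0.03599 = 0.08371.
p̂₁ − p̂₂ = 0.0910; interval 0.0910 ± 0.08371 gives (0.00729, 0.17471).
The interval (0.00729, 0.17471) does not contain 0, so the difference is significant.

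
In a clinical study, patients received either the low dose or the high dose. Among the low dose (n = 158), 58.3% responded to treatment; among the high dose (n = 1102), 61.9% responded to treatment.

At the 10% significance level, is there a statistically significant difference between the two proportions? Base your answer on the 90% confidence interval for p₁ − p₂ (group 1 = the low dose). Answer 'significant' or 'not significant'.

SE₁ = √(p̂₁(1−p̂₁)/n₁) = √(0.5830·0.4170/158) = 0.03923; SE₂ = √(0.6190·0.3810/1102) = 0.01463.
Independent samples: SE of the difference = √(SE₁² + SE₂²) = √(0.0015389929 + 0.0002140369) = 0.04187.
z* for 90% confidence is 1.645, so the margin of error is 1.645 × 0.04187 = 0.06888.
Point estimate p̂₁ − p̂₂ = 0.5830 − 0.6190 = -0.0360.
-0.0360 ± 0.06888 → (-0.10488, 0.03288).
The interval (-0.10488, 0.03288) contains 0, so the difference is not significant.

not significant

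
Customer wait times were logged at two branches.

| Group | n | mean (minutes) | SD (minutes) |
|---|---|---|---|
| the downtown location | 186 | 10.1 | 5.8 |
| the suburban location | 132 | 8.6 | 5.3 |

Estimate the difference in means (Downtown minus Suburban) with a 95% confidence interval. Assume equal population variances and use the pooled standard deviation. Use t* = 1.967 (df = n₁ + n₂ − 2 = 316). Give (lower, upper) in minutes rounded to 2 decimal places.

Pooled variance s_p² = [185·5.8² + 131·5.3²] / (186+132−2) = 31.3392, so s_p = 5.5981.
SE_diff = s_p·√(1/n₁ + 1/n₂) = 5.5981·√(1/186 + 1/132) = 0.6371.
t* = 1.967; margin = 1.967 × 0.6371 = 1.2532.
Difference = 10.1 − 8.6 = 1.5000.
1.5000 ± 1.2532 → (0.25, 2.75).

(0.25, 2.75)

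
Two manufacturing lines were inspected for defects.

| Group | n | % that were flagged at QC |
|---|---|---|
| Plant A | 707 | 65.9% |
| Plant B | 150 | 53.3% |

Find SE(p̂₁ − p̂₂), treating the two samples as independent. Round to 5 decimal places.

The two standard errors are √(0.6590×0.3410/707) = 0.01783 and √(0.5330×0.4670/150) = 0.04074.
Because the samples are independent, SE_diff = √(0.01783² + 0.04074²) = 0.04447.

0.04447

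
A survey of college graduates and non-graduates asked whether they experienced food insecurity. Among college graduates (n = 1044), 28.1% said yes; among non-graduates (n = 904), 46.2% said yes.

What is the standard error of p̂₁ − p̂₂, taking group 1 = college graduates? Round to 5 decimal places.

Each SE is √(p̂(1−p̂)/n): √(0.2810·0.7190/1044) = 0.01391 and √(0.4620·0.5380/904) = 0.01658.
SE(p̂₁ − p̂₂) = √(SE₁² + SE₂²) = √(0.0001934881 + 0.0002748964) = 0.02164, since the two samples are independent.

0.02164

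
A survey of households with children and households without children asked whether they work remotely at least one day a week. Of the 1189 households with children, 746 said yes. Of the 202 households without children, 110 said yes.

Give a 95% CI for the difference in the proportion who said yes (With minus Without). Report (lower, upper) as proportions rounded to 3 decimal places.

p̂₁ = 746/1189 = 0.6274 and p̂₂ = 110/202 = 0.5446.
SE₁ = √(p̂₁(1−p̂₁)/n₁) = √(0.6274·0.3726/1189) = 0.01402; SE₂ = √(0.5446·0.4554/202) = 0.03504.
Independent samples: SE of the difference = √(SE₁² + SE₂²) = √(0.0001965604 + 0.0012278016) = 0.03774.
z* for 95% confidence is 1.960, so the margin of error is 1.960 × 0.03774 = 0.07397.
Point estimate p̂₁ − p̂₂ = 0.6274 − 0.5446 = 0.0828.
0.0828 ± 0.07397 → (0.009, 0.157).

(0.009, 0.157)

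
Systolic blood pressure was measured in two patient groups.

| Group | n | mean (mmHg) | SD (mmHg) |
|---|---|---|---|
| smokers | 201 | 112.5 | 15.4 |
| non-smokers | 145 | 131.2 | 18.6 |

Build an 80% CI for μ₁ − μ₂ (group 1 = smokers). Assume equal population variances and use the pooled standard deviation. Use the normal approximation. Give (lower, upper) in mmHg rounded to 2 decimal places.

(-21.05, -16.35)

s_p = √[((n₁−1)s₁² + (n₂−1)s₂²)/(n₁+n₂−2)] = √[(200·15.4² + 144·18.6²)/344] = 16.8138.
SE = 16.8138·√(1/201 + 1/145) = 1.8320.
With z* = 1.282, margin = 1.282 × 1.8320 = 2.3486.
x̄₁ − x̄₂ = 112.5 − 131.2 = -18.7000; interval -18.7000 ± 2.3486 = (-21.05, -16.35).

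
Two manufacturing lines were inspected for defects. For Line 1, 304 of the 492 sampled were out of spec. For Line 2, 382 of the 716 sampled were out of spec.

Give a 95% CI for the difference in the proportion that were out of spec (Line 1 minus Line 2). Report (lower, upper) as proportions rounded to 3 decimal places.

p̂₁ = 304/492 = 0.6179 and p̂₂ = 382/716 = 0.5335.
SE₁ = √(p̂₁(1−p̂₁)/n₁) = √(0.6179·0.3821/492) = 0.02191; SE₂ = √(0.5335·0.4665/716) = 0.01864.
Independent samples: SE of the difference = √(SE₁² + SE₂²) = √(0.0004800481 + 0.0003474496) = 0.02877.
z* for 95% confidence is 1.960, so the margin of error is 1.960 × 0.02877 = 0.05639.
Point estimate p̂₁ − p̂₂ = 0.6179 − 0.5335 = 0.0844.
0.0844 ± 0.05639 → (0.028, 0.141).

(0.028, 0.141)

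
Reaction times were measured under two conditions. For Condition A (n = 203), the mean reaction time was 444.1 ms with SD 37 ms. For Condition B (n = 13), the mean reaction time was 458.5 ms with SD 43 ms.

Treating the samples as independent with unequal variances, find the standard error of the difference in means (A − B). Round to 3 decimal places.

12.206

SE₁ = s₁/√n₁ = 37/√203 = 2.5969; SE₂ = 43/√13 = 11.9261.
Independent samples, unequal variances: SE_diff = √(SE₁² + SE₂²) = √(6.74388961 + 142.23186121) = 12.2056.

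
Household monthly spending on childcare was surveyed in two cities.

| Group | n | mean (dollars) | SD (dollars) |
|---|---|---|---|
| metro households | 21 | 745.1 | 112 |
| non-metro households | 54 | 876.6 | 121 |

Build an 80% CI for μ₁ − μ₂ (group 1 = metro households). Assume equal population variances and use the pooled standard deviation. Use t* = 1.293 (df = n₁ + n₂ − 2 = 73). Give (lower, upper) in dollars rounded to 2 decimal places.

Pooled variance s_p² = [20·112² + 53·121²] / (21+54−2) = 14066.4795, so s_p = 118.6022.
SE_diff = s_p·√(1/n₁ + 1/n₂) = 118.6022·√(1/21 + 1/54) = 30.5012.
t* = 1.293; margin = 1.293 × 30.5012 = 39.4381.
Difference = 745.1 − 876.6 = -131.5000.
-131.5000 ± 39.4381 → (-170.94, -92.06).

(-170.94, -92.06)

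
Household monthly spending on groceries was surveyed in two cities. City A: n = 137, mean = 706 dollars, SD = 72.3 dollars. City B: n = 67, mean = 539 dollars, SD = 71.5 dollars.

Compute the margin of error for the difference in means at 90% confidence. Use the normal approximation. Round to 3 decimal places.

Per-group SEs: s₁/√n₁ = 72.3/√137 = 6.1770, s₂/√n₂ = 71.5/√67 = 8.7351.
Unpooled SE of the difference: √(38.155329 + 76.30197201) = 10.6985.
Margin of error = z* · SE = 1.645 × 10.6985 = 17.5990.

17.599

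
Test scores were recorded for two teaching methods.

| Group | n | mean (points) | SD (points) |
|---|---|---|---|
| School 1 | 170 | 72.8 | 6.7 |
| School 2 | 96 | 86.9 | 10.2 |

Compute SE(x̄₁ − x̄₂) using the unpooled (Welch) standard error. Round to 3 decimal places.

Per-group SEs: s₁/√n₁ = 6.7/√170 = 0.5139, s₂/√n₂ = 10.2/√96 = 1.0410.
Unpooled SE of the difference: √(0.26409321 + 1.083681) = 1.1609.

1.161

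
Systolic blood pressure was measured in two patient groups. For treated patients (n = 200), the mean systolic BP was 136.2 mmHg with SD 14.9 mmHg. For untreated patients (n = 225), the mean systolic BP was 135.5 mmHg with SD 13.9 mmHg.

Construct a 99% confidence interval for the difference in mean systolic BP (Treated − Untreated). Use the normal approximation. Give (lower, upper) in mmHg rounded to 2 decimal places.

SE₁ = s₁/√n₁ = 14.9/√200 = 1.0536; SE₂ = 13.9/√225 = 0.9267.
Independent samples, unequal variances: SE_diff = √(SE₁² + SE₂²) = √(1.11007296 + 0.85877289) = 1.4032.
z* = 2.576, so margin of error = 2.576 × 1.4032 = 3.6146.
Difference in means = 136.2 − 135.5 = 0.7000.
0.7000 ± 3.6146 → (-2.91, 4.31).

(-2.91, 4.31)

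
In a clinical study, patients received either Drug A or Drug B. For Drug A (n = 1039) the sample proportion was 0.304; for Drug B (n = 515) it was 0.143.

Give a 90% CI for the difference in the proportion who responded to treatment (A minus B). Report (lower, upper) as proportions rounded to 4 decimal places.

SE₁ = √(p̂₁(1−p̂₁)/n₁) = √(0.3040·0.6960/1039) = 0.01427; SE₂ = √(0.1430·0.8570/515) = 0.01543.
Independent samples: SE of the difference = √(SE₁² + SE₂²) = √(0.0002036329 + 0.0002380849) = 0.02102.
z* for 90% confidence is 1.645, so the margin of error is 1.645 × 0.02102 = 0.03458.
Point estimate p̂₁ − p̂₂ = 0.3040 − 0.1430 = 0.1610.
0.1610 ± 0.03458 → (0.1264, 0.1956).

(0.1264, 0.1956)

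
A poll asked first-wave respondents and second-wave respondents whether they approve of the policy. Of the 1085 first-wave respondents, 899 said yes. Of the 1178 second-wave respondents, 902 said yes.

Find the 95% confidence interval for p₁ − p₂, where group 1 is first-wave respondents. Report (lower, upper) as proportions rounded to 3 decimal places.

Sample proportions: 899/1085 = 0.8286, 902/1178 = 0.7657.
Each SE is √(p̂(1−p̂)/n): √(0.8286·0.1714/1085) = 0.01144 and √(0.7657·0.2343/1178) = 0.01234.
SE(p̂₁ − p̂₂) = √(SE₁² + SE₂²) = √(0.0001308736 + 0.0001522756) = 0.01683, since the two samples are independent.
At 95% confidence z* = 1.960; margin = 1.960 × 0.01683 = 0.03299.
The difference is 0.8286 − 0.7657 = 0.0629, so the interval is 0.0629 ± 0.03299 = (0.030, 0.096).

(0.030, 0.096)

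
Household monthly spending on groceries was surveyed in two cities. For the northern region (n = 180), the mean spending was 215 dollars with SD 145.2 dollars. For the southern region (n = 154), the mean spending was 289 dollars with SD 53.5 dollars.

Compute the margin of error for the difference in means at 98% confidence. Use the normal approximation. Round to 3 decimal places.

Standard errors of each mean: 145.2/√180 = 10.8226 and 53.5/√154 = 4.3112.
SE(x̄₁ − x̄₂) = √(10.8226² + 4.3112²) = 11.6497 for independent samples with unequal variances.
With z* = 2.326, the margin is 2.326 × 11.6497 = 27.0972.

27.097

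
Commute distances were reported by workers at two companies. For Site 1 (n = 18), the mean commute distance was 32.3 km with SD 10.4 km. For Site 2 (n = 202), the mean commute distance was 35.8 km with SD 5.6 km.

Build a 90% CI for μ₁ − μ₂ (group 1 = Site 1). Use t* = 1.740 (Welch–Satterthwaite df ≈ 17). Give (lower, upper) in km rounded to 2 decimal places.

Per-group SEs: s₁/√n₁ = 10.4/√18 = 2.4513, s₂/√n₂ = 5.6/√202 = 0.3940.
Unpooled SE of the difference: √(6.00887169 + 0.155236) = 2.4828.
Margin of error = t* · SE = 1.740 × 2.4828 = 4.3201.
x̄₁ − x̄₂ = 32.3 − 35.8 = -3.5000.
CI: -3.5000 ± 4.3201 = (-7.82, 0.82).

(-7.82, 0.82)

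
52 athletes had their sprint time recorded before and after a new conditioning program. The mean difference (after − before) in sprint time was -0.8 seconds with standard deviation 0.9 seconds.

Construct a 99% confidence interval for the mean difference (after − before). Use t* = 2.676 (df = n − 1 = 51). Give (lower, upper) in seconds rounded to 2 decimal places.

This is a matched-pairs design, so SE = s_d/√n = 0.9/√52 = 0.1248.
Margin = 2.676 × 0.1248 = 0.3340; the interval is -0.8 ± 0.3340 = (-1.13, -0.47).

(-1.13, -0.47)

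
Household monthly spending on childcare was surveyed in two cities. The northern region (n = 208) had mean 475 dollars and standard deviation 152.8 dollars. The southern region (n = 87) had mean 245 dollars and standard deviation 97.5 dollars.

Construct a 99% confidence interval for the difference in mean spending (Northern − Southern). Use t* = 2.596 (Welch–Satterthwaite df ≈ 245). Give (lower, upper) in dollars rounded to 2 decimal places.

(191.36, 268.64)

Standard errors of each mean: 152.8/√208 = 10.5948 and 97.5/√87 = 10.4531.
SE(x̄₁ − x̄₂) = √(10.5948² + 10.4531²) = 14.8835 for independent samples with unequal variances.
With t* = 2.596, the margin is 2.596 × 14.8835 = 38.6376.
x̄₁ − x̄₂ = 475 − 245 = 230.0000; the interval is 230.0000 ± 38.6376 = (191.36, 268.64).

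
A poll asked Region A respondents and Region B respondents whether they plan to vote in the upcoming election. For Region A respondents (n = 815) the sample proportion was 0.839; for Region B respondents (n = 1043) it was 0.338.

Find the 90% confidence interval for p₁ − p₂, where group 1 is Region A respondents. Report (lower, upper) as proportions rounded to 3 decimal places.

(0.469, 0.533)

SE₁ = √(p̂₁(1−p̂₁)/n₁) = √(0.8390·0.1610/815) = 0.01287; SE₂ = √(0.3380·0.6620/1043) = 0.01465.
Independent samples: SE of the difference = √(SE₁² + SE₂²) = √(0.0001656369 + 0.0002146225) = 0.01950.
z* for 90% confidence is 1.645, so the margin of error is 1.645 × 0.01950 = 0.03208.
Point estimate p̂₁ − p̂₂ = 0.8390 − 0.3380 = 0.5010.
0.5010 ± 0.03208 → (0.469, 0.533).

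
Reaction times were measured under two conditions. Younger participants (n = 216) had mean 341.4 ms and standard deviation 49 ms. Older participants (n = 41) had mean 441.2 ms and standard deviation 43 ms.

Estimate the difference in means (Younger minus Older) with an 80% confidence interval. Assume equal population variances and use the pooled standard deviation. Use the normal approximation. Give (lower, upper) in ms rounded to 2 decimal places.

(-110.31, -89.29)

s_p = √[((n₁−1)s₁² + (n₂−1)s₂²)/(n₁+n₂−2)] = √[(215·49² + 40·43²)/255] = 48.1083.
SE = 48.1083·√(1/216 + 1/41) = 8.1954.
With z* = 1.282, margin = 1.282 × 8.1954 = 10.5065.
x̄₁ − x̄₂ = 341.4 − 441.2 = -99.8000; interval -99.8000 ± 10.5065 = (-110.31, -89.29).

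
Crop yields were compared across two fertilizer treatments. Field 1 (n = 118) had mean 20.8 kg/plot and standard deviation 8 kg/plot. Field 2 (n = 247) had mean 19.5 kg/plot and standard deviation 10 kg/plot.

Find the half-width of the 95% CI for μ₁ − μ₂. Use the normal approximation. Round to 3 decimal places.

1.908

SE₁ = s₁/√n₁ = 8/√118 = 0.7365; SE₂ = 10/√247 = 0.6363.
Independent samples, unequal variances: SE_diff = √(SE₁² + SE₂²) = √(0.54243225 + 0.40487769) = 0.9733.
z* = 1.960, so margin of error = 1.960 × 0.9733 = 1.9077.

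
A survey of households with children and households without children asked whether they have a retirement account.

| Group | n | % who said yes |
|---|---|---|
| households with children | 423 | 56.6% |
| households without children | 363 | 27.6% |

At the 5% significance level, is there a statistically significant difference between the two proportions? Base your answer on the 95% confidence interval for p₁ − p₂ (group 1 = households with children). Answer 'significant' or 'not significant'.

significant

The two standard errors are √(0.5660×0.4340/423) = 0.02410 and √(0.2760×0.7240/363) = 0.02346.
Because the samples are independent, SE_diff = √(0.02410² + 0.02346²) = 0.03363.
Using z* = 1.960 for 95%, ME = 1.960 × 0.03363 = 0.06591.
p̂₁ − p̂₂ = 0.2900; interval 0.2900 ± 0.06591 gives (0.22409, 0.35591).
The interval (0.22409, 0.35591) does not contain 0, so the difference is significant.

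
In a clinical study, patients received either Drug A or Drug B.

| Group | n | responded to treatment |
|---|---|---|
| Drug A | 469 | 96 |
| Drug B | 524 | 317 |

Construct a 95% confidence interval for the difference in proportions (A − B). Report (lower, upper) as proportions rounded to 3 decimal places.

(-0.456, -0.345)

First, p̂₁ = 96/469 = 0.2047; p̂₂ = 317/524 = 0.6050.
The two standard errors are √(0.2047×0.7953/469) = 0.01863 and √(0.6050×0.3950/524) = 0.02136.
Because the samples are independent, SE_diff = √(0.01863² + 0.02136²) = 0.02834.
Using z* = 1.960 for 95%, ME = 1.960 × 0.02834 = 0.05555.
p̂₁ − p̂₂ = -0.4003; interval -0.4003 ± 0.05555 gives (-0.456, -0.345).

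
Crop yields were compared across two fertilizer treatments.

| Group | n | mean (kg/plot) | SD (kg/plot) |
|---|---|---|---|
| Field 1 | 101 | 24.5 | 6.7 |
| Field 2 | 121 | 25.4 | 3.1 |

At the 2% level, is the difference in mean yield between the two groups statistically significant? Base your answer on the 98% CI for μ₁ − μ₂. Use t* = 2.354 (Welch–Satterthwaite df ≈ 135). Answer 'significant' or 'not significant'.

Standard errors of each mean: 6.7/√101 = 0.6667 and 3.1/√121 = 0.2818.
SE(x̄₁ − x̄₂) = √(0.6667² + 0.2818²) = 0.7238 for independent samples with unequal variances.
With t* = 2.354, the margin is 2.354 × 0.7238 = 1.7038.
x̄₁ − x̄₂ = 24.5 − 25.4 = -0.9000; the interval is -0.9000 ± 1.7038 = (-2.6038, 0.8038).
The interval (-2.6038, 0.8038) contains 0, so the difference is not significant.

not significant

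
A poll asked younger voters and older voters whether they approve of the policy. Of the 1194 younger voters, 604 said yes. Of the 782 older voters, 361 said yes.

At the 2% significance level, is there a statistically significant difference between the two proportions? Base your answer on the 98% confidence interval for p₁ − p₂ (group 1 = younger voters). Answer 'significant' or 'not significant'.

First, p̂₁ = 604/1194 = 0.5059; p̂₂ = 361/782 = 0.4616.
The two standard errors are √(0.5059×0.4941/1194) = 0.01447 and √(0.4616×0.5384/782) = 0.01783.
Because the samples are independent, SE_diff = √(0.01447² + 0.01783²) = 0.02296.
Using z* = 2.326 for 98%, ME = 2.326 × 0.02296 = 0.05340.
p̂₁ − p̂₂ = 0.0443; interval 0.0443 ± 0.05340 gives (-0.00910, 0.09770).
The interval (-0.00910, 0.09770) contains 0, so the difference is not significant.

not significant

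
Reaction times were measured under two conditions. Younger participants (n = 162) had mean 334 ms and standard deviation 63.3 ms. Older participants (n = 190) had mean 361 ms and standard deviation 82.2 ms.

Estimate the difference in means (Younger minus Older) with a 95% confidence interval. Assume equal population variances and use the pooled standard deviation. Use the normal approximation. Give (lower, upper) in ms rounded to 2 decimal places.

(-42.53, -11.47)

s_p = √[((n₁−1)s₁² + (n₂−1)s₂²)/(n₁+n₂−2)] = √[(161·63.3² + 189·82.2²)/350] = 74.1071.
SE = 74.1071·√(1/162 + 1/190) = 7.9250.
With z* = 1.960, margin = 1.960 × 7.9250 = 15.5330.
x̄₁ − x̄₂ = 334 − 361 = -27.0000; interval -27.0000 ± 15.5330 = (-42.53, -11.47).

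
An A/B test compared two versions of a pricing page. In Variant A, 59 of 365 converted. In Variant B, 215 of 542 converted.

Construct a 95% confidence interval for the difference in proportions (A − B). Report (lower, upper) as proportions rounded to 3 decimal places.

First, p̂₁ = 59/365 = 0.1616; p̂₂ = 215/542 = 0.3967.
The two standard errors are √(0.1616×0.8384/365) = 0.01927 and √(0.3967×0.6033/542) = 0.02101.
Because the samples are independent, SE_diff = √(0.01927² + 0.02101²) = 0.02851.
Using z* = 1.960 for 95%, ME = 1.960 × 0.02851 = 0.05588.
p̂₁ − p̂₂ = -0.2351; interval -0.2351 ± 0.05588 gives (-0.291, -0.179).

(-0.291, -0.179)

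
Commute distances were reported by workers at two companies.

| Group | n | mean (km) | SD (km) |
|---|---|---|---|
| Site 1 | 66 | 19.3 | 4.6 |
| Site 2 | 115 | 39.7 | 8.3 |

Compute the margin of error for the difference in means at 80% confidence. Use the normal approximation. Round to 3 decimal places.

1.229

SE₁ = s₁/√n₁ = 4.6/√66 = 0.5662; SE₂ = 8.3/√115 = 0.7740.
Independent samples, unequal variances: SE_diff = √(SE₁² + SE₂²) = √(0.32058244 + 0.599076) = 0.9590.
z* = 1.282, so margin of error = 1.282 × 0.9590 = 1.2294.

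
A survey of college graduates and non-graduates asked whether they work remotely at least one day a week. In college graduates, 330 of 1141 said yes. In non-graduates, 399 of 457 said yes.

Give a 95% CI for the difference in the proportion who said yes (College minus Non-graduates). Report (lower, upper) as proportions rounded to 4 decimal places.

First, p̂₁ = 330/1141 = 0.2892; p̂₂ = 399/457 = 0.8731.
The two standard errors are √(0.2892×0.7108/1141) = 0.01342 and √(0.8731×0.1269/457) = 0.01557.
Because the samples are independent, SE_diff = √(0.01342² + 0.01557²) = 0.02056.
Using z* = 1.960 for 95%, ME = 1.960 × 0.02056 = 0.04030.
p̂₁ − p̂₂ = -0.5839; interval -0.5839 ± 0.04030 gives (-0.6242, -0.5436).

(-0.6242, -0.5436)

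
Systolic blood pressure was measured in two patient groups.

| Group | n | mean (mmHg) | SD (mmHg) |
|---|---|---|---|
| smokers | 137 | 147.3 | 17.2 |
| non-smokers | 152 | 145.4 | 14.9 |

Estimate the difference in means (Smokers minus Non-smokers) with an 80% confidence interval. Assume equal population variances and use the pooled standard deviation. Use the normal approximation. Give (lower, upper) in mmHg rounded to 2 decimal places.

Pooled variance s_p² = [136·17.2² + 151·14.9²] / (137+152−2) = 256.9956, so s_p = 16.0311.
SE_diff = s_p·√(1/n₁ + 1/n₂) = 16.0311·√(1/137 + 1/152) = 1.8886.
z* = 1.282; margin = 1.282 × 1.8886 = 2.4212.
Difference = 147.3 − 145.4 = 1.9000.
1.9000 ± 2.4212 → (-0.52, 4.32).

(-0.52, 4.32)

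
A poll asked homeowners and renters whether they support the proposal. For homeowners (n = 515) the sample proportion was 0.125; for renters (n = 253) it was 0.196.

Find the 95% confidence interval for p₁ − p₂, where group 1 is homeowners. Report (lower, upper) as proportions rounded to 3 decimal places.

(-0.128, -0.014)

The two standard errors are √(0.1250×0.8750/515) = 0.01457 and √(0.1960×0.8040/253) = 0.02496.
Because the samples are independent, SE_diff = √(0.01457² + 0.02496²) = 0.02890.
Using z* = 1.960 for 95%, ME = 1.960 × 0.02890 = 0.05664.
p̂₁ − p̂₂ = -0.0710; interval -0.0710 ± 0.05664 gives (-0.128, -0.014).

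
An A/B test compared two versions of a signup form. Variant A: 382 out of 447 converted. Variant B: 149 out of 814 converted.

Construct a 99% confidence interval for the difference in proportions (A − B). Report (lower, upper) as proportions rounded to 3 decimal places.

Sample proportions: 382/447 = 0.8546, 149/814 = 0.1830.
Each SE is √(p̂(1−p̂)/n): √(0.8546·0.1454/447) = 0.01667 and √(0.1830·0.8170/814) = 0.01355.
SE(p̂₁ − p̂₂) = √(SE₁² + SE₂²) = √(0.0002778889 + 0.0001836025) = 0.02148, since the two samples are independent.
At 99% confidence z* = 2.576; margin = 2.576 × 0.02148 = 0.05533.
The difference is 0.8546 − 0.1830 = 0.6716, so the interval is 0.6716 ± 0.05533 = (0.616, 0.727).

(0.616, 0.727)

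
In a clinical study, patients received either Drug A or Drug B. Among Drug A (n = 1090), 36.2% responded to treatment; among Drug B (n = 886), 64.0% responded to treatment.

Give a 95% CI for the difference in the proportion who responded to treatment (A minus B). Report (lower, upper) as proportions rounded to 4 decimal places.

(-0.3206, -0.2354)

SE₁ = √(p̂₁(1−p̂₁)/n₁) = √(0.3620·0.6380/1090) = 0.01456; SE₂ = √(0.6400·0.3600/886) = 0.01613.
Independent samples: SE of the difference = √(SE₁² + SE₂²) = √(0.0002119936 + 0.0002601769) = 0.02173.
z* for 95% confidence is 1.960, so the margin of error is 1.960 × 0.02173 = 0.04259.
Point estimate p̂₁ − p̂₂ = 0.3620 − 0.6400 = -0.2780.
-0.2780 ± 0.04259 → (-0.3206, -0.2354).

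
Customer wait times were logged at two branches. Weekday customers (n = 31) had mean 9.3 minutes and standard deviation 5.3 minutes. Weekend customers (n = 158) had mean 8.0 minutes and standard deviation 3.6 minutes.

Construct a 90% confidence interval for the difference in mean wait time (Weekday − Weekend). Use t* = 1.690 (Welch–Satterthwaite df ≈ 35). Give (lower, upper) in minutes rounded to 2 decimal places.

(-0.38, 2.98)

SE₁ = s₁/√n₁ = 5.3/√31 = 0.9519; SE₂ = 3.6/√158 = 0.2864.
Independent samples, unequal variances: SE_diff = √(SE₁² + SE₂²) = √(0.90611361 + 0.08202496) = 0.9941.
t* = 1.690, so margin of error = 1.690 × 0.9941 = 1.6800.
Difference in means = 9.3 − 8.0 = 1.3000.
1.3000 ± 1.6800 → (-0.38, 2.98).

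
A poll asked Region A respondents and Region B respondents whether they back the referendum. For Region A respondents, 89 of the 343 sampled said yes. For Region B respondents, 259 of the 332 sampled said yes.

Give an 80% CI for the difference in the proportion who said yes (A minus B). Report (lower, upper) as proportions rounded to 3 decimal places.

(-0.563, -0.479)

Sample proportions: 89/343 = 0.2595, 259/332 = 0.7801.
Each SE is √(p̂(1−p̂)/n): √(0.2595·0.7405/343) = 0.02367 and √(0.7801·0.2199/332) = 0.02273.
SE(p̂₁ − p̂₂) = √(SE₁² + SE₂²) = √(0.0005602689 + 0.0005166529) = 0.03282, since the two samples are independent.
At 80% confidence z* = 1.282; margin = 1.282 × 0.03282 = 0.04208.
The difference is 0.2595 − 0.7801 = -0.5206, so the interval is -0.5206 ± 0.04208 = (-0.563, -0.479).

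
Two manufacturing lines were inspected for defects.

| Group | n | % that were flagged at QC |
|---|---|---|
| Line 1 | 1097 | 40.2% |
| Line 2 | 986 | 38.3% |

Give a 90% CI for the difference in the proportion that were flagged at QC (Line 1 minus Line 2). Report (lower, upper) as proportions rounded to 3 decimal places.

SE₁ = √(p̂₁(1−p̂₁)/n₁) = √(0.4020·0.5980/1097) = 0.01480; SE₂ = √(0.3830·0.6170/986) = 0.01548.
Independent samples: SE of the difference = √(SE₁² + SE₂²) = √(0.00021904 + 0.0002396304) = 0.02142.
z* for 90% confidence is 1.645, so the margin of error is 1.645 × 0.02142 = 0.03524.
Point estimate p̂₁ − p̂₂ = 0.4020 − 0.3830 = 0.0190.
0.0190 ± 0.03524 → (-0.016, 0.054).

(-0.016, 0.054)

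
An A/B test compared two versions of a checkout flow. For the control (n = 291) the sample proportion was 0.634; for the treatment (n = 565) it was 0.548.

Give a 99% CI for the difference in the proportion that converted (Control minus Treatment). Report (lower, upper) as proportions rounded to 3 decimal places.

(-0.005, 0.177)

SE₁ = √(p̂₁(1−p̂₁)/n₁) = √(0.6340·0.3660/291) = 0.02824; SE₂ = √(0.5480·0.4520/565) = 0.02094.
Independent samples: SE of the difference = √(SE₁² + SE₂²) = √(0.0007974976 + 0.0004384836) = 0.03516.
z* for 99% confidence is 2.576, so the margin of error is 2.576 × 0.03516 = 0.09057.
Point estimate p̂₁ − p̂₂ = 0.6340 − 0.5480 = 0.0860.
0.0860 ± 0.09057 → (-0.005, 0.177).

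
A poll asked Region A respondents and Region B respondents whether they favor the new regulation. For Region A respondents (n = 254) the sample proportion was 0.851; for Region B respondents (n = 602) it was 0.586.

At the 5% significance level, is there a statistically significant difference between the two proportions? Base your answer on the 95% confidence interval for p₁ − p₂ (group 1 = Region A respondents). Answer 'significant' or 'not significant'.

The two standard errors are √(0.8510×0.1490/254) = 0.02234 and √(0.5860×0.4140/602) = 0.02007.
Because the samples are independent, SE_diff = √(0.02234² + 0.02007²) = 0.03003.
Using z* = 1.960 for 95%, ME = 1.960 × 0.03003 = 0.05886.
p̂₁ − p̂₂ = 0.2650; interval 0.2650 ± 0.05886 gives (0.20614, 0.32386).
The interval (0.20614, 0.32386) does not contain 0, so the difference is significant.

significant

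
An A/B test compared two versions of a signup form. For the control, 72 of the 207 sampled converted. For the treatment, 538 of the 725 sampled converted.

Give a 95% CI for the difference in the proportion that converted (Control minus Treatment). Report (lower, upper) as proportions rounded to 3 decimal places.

Sample proportions: 72/207 = 0.3478, 538/725 = 0.7421.
Each SE is √(p̂(1−p̂)/n): √(0.3478·0.6522/207) = 0.03310 and √(0.7421·0.2579/725) = 0.01625.
SE(p̂₁ − p̂₂) = √(SE₁² + SE₂²) = √(0.00109561 + 0.0002640625) = 0.03687, since the two samples are independent.
At 95% confidence z* = 1.960; margin = 1.960 × 0.03687 = 0.07227.
The difference is 0.3478 − 0.7421 = -0.3943, so the interval is -0.3943 ± 0.07227 = (-0.467, -0.322).

(-0.467, -0.322)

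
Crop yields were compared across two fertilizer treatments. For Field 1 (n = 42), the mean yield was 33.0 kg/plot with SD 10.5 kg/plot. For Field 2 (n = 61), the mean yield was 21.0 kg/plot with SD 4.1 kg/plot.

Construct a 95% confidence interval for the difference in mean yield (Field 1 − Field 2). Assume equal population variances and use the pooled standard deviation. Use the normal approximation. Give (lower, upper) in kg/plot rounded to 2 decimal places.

(9.09, 14.91)

s_p = √[((n₁−1)s₁² + (n₂−1)s₂²)/(n₁+n₂−2)] = √[(41·10.5² + 60·4.1²)/101] = 7.3987.
SE = 7.3987·√(1/42 + 1/61) = 1.4835.
With z* = 1.960, margin = 1.960 × 1.4835 = 2.9077.
x̄₁ − x̄₂ = 33.0 − 21.0 = 12.0000; interval 12.0000 ± 2.9077 = (9.09, 14.91).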